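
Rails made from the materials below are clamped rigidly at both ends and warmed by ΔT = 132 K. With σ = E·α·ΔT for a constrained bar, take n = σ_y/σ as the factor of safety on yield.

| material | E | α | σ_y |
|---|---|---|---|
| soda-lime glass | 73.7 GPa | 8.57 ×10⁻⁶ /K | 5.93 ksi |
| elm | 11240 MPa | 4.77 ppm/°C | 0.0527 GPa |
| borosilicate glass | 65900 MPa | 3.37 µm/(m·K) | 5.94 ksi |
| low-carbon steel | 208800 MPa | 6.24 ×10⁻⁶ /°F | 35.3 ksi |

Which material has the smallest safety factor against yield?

With everything in SI (GPa, ×10⁻⁶/K, MPa):
  soda-lime glass: E = 73.70, α = 8.57, σ_y = 40.89 → σ = 83.4 MPa, n = 0.490
  elm: E = 11.24, α = 4.77, σ_y = 52.70 → σ = 7.08 MPa, n = 7.45
  borosilicate glass: E = 65.90, α = 3.37, σ_y = 40.95 → σ = 29.3 MPa, n = 1.40
  low-carbon steel: E = 208.8, α = 11.2, σ_y = 243.4 → σ = 310 MPa, n = 0.786
Soda-lime glass has the lowest safety factor, n = 0.490.

soda-lime glass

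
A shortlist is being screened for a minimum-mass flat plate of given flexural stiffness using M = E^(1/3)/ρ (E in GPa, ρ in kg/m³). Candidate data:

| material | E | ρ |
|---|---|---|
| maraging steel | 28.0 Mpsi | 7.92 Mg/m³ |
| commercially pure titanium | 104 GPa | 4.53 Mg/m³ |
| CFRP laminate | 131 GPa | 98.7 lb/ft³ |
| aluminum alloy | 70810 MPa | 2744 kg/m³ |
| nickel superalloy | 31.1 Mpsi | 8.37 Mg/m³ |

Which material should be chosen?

CFRP laminate

Convert each candidate to consistent units, then evaluate M:
  maraging steel: E = 193.1 GPa, ρ = 7920 kg/m³
  commercially pure titanium: E = 104.0 GPa, ρ = 4530 kg/m³
  CFRP laminate: E = 131.0 GPa, ρ = 1581 kg/m³
  aluminum alloy: E = 70.81 GPa, ρ = 2744 kg/m³
  nickel superalloy: E = 214.4 GPa, ρ = 8370 kg/m³
  CFRP laminate: M = 3.21×10⁻³
  aluminum alloy: M = 1.51×10⁻³
  commercially pure titanium: M = 1.04×10⁻³
  maraging steel: M = 0.730×10⁻³
  nickel superalloy: M = 0.715×10⁻³
Highest index: CFRP laminate.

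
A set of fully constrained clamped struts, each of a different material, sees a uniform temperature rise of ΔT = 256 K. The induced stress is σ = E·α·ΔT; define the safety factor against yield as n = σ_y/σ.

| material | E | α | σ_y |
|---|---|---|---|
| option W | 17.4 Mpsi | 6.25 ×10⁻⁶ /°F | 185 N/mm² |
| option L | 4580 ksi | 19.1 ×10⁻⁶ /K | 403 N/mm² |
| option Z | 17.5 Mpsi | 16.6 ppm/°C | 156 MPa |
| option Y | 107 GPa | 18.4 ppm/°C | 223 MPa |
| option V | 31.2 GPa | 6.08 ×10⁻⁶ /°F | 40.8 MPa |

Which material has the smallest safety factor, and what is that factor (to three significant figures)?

option Z, n = 0.304

Converting E to GPa, α to ×10⁻⁶/K, σ_y to MPa, then σ and n for each:
  option W: E = 120.0, α = 11.2, σ_y = 185.0 → σ = 346 MPa, n = 0.535
  option L: E = 31.58, α = 19.1, σ_y = 403.0 → σ = 154 MPa, n = 2.61
  option Z: E = 120.7, α = 16.6, σ_y = 156.0 → σ = 513 MPa, n = 0.304
  option Y: E = 107.0, α = 18.4, σ_y = 223.0 → σ = 504 MPa, n = 0.442
  option V: E = 31.20, α = 10.9, σ_y = 40.80 → σ = 87.4 MPa, n = 0.467
Option Z has the lowest safety factor, n = 0.304.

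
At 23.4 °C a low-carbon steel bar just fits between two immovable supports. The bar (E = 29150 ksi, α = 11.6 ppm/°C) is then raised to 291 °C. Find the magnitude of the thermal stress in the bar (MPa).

E = 29150 ksi = 201.0 GPa.
ΔT = 267.6 K. Constrained thermal stress σ = E·α·ΔT = 201.0×10³ MPa × 11.6×10⁻⁶ × 267.6 = 624 MPa (compressive).

624 MPa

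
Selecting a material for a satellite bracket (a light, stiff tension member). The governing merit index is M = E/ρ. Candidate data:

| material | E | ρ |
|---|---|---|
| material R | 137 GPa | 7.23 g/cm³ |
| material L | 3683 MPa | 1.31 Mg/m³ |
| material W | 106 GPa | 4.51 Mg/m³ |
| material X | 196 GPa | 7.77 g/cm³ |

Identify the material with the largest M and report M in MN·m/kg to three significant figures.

Convert each candidate to consistent units, then evaluate M:
  material R: E = 137.0 GPa, ρ = 7230 kg/m³
  material L: E = 3.683 GPa, ρ = 1310 kg/m³
  material W: E = 106.0 GPa, ρ = 4510 kg/m³
  material X: E = 196.0 GPa, ρ = 7770 kg/m³
  material X: M = 25.2 MN·m/kg
  material W: M = 23.5 MN·m/kg
  material R: M = 18.9 MN·m/kg
  material L: M = 2.81 MN·m/kg
Material X ranks first.

material X, M = 25.2 MN·m/kg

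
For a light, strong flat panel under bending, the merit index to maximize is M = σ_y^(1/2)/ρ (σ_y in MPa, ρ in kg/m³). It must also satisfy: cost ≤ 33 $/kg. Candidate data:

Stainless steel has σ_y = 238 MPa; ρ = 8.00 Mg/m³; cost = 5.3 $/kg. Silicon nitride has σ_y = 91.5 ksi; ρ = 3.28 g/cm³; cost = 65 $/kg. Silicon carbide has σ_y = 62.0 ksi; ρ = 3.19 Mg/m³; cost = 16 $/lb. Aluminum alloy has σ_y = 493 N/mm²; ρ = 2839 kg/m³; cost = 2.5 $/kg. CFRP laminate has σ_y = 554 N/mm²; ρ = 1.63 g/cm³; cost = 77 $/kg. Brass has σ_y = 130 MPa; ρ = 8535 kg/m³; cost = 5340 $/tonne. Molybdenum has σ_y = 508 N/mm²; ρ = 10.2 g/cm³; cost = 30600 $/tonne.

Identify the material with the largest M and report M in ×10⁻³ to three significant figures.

aluminum alloy, M = 7.82×10⁻³

Screen on constraints: cost ≤ 33 $/kg. Survivors: stainless steel, aluminum alloy, brass, molybdenum.
Convert each candidate to consistent units, then evaluate M:
  stainless steel: σ_y = 238.0 MPa, ρ = 8000 kg/m³
  aluminum alloy: σ_y = 493.0 MPa, ρ = 2839 kg/m³
  brass: σ_y = 130.0 MPa, ρ = 8535 kg/m³
  molybdenum: σ_y = 508.0 MPa, ρ = 10200 kg/m³
  aluminum alloy: M = 7.82×10⁻³
  molybdenum: M = 2.21×10⁻³
  stainless steel: M = 1.93×10⁻³
  brass: M = 1.34×10⁻³
Aluminum alloy has the largest M.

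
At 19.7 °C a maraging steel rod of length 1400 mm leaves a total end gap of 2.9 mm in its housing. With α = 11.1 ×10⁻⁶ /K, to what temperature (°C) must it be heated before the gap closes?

α·L₀·ΔT = 2.9 mm ⇒ ΔT = 2.9 / (11.1×10⁻⁶ × 1400.0) = 186.6 K.
T = 19.7 + 186.6 = 206.3 °C.

206 °C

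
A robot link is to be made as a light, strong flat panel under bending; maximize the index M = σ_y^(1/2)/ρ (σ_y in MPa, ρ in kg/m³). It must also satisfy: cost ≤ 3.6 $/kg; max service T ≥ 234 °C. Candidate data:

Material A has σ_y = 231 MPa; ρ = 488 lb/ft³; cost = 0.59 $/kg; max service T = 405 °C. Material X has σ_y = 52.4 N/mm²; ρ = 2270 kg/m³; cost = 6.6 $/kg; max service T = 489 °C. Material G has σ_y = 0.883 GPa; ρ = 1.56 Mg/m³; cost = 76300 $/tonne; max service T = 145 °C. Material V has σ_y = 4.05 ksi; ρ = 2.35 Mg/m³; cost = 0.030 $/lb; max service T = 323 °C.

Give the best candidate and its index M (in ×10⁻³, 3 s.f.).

Screen on constraints: cost ≤ 3.6 $/kg; max service T ≥ 234 °C. Survivors: material A, material V.
Convert each candidate to consistent units, then evaluate M:
  material A: σ_y = 231.0 MPa, ρ = 7817 kg/m³
  material V: σ_y = 27.92 MPa, ρ = 2350 kg/m³
  material V: M = 2.25×10⁻³
  material A: M = 1.94×10⁻³
Highest index: material V.

material V, M = 2.25×10⁻³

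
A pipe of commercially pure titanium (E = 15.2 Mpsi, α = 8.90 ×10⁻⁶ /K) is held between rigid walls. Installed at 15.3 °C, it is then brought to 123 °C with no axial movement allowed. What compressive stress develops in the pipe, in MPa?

100 MPa

E = 15.2 Mpsi = 104.8 GPa.
ΔT = 107.7 K. Constrained thermal stress σ = E·α·ΔT = 104.8×10³ MPa × 8.90×10⁻⁶ × 107.7 = 100 MPa (compressive).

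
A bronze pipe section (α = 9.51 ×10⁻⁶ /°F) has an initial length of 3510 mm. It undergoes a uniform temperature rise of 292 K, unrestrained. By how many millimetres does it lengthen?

Convert α: 9.51×10⁻⁶/°F × (9/5) = 17.1×10⁻⁶/K.
ΔL = α·L₀·ΔT = 17.1×10⁻⁶ × 3510 mm × 292.0 K = 17.5 mm.

17.5 mm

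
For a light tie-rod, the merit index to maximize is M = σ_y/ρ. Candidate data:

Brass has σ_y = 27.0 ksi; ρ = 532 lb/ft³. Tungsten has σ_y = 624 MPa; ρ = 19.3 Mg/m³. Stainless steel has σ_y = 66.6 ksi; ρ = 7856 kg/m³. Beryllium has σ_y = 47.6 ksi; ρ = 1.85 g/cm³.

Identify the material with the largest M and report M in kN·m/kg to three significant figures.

Putting every candidate on a common basis:
  brass: σ_y = 186.2 MPa, ρ = 8522 kg/m³
  tungsten: σ_y = 624.0 MPa, ρ = 19300 kg/m³
  stainless steel: σ_y = 459.2 MPa, ρ = 7856 kg/m³
  beryllium: σ_y = 328.2 MPa, ρ = 1850 kg/m³
  beryllium: M = 177 kN·m/kg
  stainless steel: M = 58.5 kN·m/kg
  tungsten: M = 32.3 kN·m/kg
  brass: M = 21.8 kN·m/kg
Beryllium has the largest M.

beryllium, M = 177 kN·m/kg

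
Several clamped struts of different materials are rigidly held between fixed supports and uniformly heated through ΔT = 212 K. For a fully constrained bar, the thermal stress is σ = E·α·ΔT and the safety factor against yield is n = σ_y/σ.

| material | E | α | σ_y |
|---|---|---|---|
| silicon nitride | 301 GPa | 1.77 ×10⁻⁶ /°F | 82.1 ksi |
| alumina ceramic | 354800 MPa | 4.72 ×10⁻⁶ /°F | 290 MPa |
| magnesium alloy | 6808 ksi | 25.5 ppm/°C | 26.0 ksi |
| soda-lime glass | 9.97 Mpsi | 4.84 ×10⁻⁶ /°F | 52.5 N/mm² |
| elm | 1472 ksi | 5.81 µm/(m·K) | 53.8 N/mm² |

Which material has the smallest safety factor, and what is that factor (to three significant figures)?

Per material, after unit conversion:
  silicon nitride: E = 301.0, α = 3.19, σ_y = 566.1 → σ = 203 MPa, n = 2.78
  alumina ceramic: E = 354.8, α = 8.50, σ_y = 290.0 → σ = 639 MPa, n = 0.454
  magnesium alloy: E = 46.94, α = 25.5, σ_y = 179.3 → σ = 254 MPa, n = 0.706
  soda-lime glass: E = 68.74, α = 8.71, σ_y = 52.50 → σ = 127 MPa, n = 0.414
  elm: E = 10.15, α = 5.81, σ_y = 53.80 → σ = 12.5 MPa, n = 4.30
The minimum is soda-lime glass at n = 0.414.

soda-lime glass, n = 0.414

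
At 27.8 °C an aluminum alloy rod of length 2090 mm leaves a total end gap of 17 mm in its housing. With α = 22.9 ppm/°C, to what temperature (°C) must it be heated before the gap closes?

383 °C

α·L₀·ΔT = 17.0 mm ⇒ ΔT = 17.0 / (22.9×10⁻⁶ × 2090.0) = 355.2 K.
T = 27.8 + 355.2 = 383.0 °C.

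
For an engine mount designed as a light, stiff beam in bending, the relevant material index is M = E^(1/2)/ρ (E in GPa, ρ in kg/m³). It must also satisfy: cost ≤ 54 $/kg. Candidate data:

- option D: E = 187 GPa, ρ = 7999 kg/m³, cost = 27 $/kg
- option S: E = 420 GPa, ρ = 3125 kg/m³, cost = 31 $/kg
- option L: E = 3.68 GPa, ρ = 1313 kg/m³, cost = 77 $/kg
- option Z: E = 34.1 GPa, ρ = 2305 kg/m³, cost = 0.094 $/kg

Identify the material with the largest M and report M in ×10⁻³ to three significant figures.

option S, M = 6.56×10⁻³

Screen on constraints: cost ≤ 54 $/kg. Survivors: option D, option S, option Z.
Evaluate M for each candidate:
  option S: M = 6.56×10⁻³
  option Z: M = 2.53×10⁻³
  option D: M = 1.71×10⁻³
Highest index: option S.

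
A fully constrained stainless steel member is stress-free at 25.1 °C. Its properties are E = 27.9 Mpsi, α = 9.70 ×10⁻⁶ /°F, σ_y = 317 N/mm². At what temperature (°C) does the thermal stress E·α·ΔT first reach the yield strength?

E = 27.9 Mpsi = 192.4 GPa.
α = 9.70×10⁻⁶/°F × 9/5 = 17.5×10⁻⁶/K.
σ_y = 317 N/mm² = 317.0 MPa.
E·α·ΔT = 317.0 MPa ⇒ ΔT = 317.0 / (192.4×10³ × 17.5×10⁻⁶) = 94.38 K.
T = 25.1 + 94.38 = 119.5 °C.

119 °C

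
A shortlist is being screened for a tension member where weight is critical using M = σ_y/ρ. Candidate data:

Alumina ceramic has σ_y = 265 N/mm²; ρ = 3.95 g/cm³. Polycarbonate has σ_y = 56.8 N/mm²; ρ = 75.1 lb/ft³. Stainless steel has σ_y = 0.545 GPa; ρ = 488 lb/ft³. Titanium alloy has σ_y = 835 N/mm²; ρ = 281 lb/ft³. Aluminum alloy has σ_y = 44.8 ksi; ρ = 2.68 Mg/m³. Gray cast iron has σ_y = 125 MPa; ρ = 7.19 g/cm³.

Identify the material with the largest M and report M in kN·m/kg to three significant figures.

titanium alloy, M = 186 kN·m/kg

After converting to SI:
  alumina ceramic: σ_y = 265.0 MPa, ρ = 3950 kg/m³
  polycarbonate: σ_y = 56.80 MPa, ρ = 1203 kg/m³
  stainless steel: σ_y = 545.0 MPa, ρ = 7817 kg/m³
  titanium alloy: σ_y = 835.0 MPa, ρ = 4501 kg/m³
  aluminum alloy: σ_y = 308.9 MPa, ρ = 2680 kg/m³
  gray cast iron: σ_y = 125.0 MPa, ρ = 7190 kg/m³
  titanium alloy: M = 186 kN·m/kg
  aluminum alloy: M = 115 kN·m/kg
  stainless steel: M = 69.7 kN·m/kg
  alumina ceramic: M = 67.1 kN·m/kg
  polycarbonate: M = 47.2 kN·m/kg
  gray cast iron: M = 17.4 kN·m/kg
Titanium alloy has the largest M.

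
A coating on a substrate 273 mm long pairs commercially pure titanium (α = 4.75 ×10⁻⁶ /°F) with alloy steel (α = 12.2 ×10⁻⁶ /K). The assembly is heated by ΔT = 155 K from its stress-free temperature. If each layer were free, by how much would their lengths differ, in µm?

154 µm

commercially pure titanium: α = 4.75×10⁻⁶/°F × 9/5 = 8.55×10⁻⁶/K.
Δα = |8.55 − 12.2|×10⁻⁶/K = 3.65×10⁻⁶/K.
ΔL_mismatch = Δα·L·ΔT = 3.65×10⁻⁶ × 273.0 mm × 155.0 K = 154 µm.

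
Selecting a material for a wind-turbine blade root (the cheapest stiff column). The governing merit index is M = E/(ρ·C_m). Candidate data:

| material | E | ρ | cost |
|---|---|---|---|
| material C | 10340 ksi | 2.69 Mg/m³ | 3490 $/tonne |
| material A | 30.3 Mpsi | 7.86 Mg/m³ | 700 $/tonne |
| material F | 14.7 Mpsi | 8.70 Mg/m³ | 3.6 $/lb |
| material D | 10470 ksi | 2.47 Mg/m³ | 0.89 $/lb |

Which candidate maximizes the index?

After converting to SI:
  material C: E = 71.29 GPa, ρ = 2690 kg/m³, cost = 3.490 $/kg
  material A: E = 208.9 GPa, ρ = 7860 kg/m³, cost = 0.7000 $/kg
  material F: E = 101.4 GPa, ρ = 8700 kg/m³, cost = 7.937 $/kg
  material D: E = 72.19 GPa, ρ = 2470 kg/m³, cost = 1.962 $/kg
  material A: M = 38.0 MN·m per $
  material D: M = 14.9 MN·m per $
  material C: M = 7.59 MN·m per $
  material F: M = 1.47 MN·m per $
Material A ranks first.

material A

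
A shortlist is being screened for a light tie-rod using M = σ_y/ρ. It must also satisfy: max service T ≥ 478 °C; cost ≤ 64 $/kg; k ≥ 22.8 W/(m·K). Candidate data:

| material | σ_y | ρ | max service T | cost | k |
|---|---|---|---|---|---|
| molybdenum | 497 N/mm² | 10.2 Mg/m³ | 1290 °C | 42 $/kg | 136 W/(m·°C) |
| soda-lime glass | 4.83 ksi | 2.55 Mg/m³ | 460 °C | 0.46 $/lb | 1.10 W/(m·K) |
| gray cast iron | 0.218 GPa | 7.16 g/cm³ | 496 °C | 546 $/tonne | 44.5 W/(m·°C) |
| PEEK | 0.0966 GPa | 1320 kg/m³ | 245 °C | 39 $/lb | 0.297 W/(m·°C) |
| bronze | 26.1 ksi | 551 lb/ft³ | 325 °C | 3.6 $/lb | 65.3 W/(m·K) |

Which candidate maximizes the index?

molybdenum

Screen on constraints: max service T ≥ 478 °C; cost ≤ 64 $/kg; k ≥ 22.8 W/(m·K). Survivors: molybdenum, gray cast iron.
Putting every candidate on a common basis:
  molybdenum: σ_y = 497.0 MPa, ρ = 10200 kg/m³
  gray cast iron: σ_y = 218.0 MPa, ρ = 7160 kg/m³
  molybdenum: M = 48.7 kN·m/kg
  gray cast iron: M = 30.4 kN·m/kg
Molybdenum ranks first.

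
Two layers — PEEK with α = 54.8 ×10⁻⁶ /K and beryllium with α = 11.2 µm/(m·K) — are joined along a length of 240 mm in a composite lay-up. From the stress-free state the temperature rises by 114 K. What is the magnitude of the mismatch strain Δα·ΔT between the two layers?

4.97×10⁻³

Δα = |54.8 − 11.2|×10⁻⁶/K = 43.6×10⁻⁶/K.
Mismatch strain = Δα·ΔT = 43.6×10⁻⁶ × 114.0 = 4.97×10⁻³.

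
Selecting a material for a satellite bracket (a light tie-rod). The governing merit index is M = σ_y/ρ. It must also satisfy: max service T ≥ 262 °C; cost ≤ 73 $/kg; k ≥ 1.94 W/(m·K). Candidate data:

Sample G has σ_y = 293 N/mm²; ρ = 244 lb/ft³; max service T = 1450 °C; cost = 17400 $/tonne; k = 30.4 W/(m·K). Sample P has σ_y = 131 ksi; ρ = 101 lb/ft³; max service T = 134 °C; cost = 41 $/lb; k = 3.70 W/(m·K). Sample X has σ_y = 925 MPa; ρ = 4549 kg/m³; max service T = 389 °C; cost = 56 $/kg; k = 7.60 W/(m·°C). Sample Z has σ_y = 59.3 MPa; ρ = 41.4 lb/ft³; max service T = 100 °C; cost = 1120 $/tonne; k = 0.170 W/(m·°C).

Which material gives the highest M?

sample X

Screen on constraints: max service T ≥ 262 °C; cost ≤ 73 $/kg; k ≥ 1.94 W/(m·K). Survivors: sample G, sample X.
Convert each candidate to consistent units, then evaluate M:
  sample G: σ_y = 293.0 MPa, ρ = 3909 kg/m³
  sample X: σ_y = 925.0 MPa, ρ = 4549 kg/m³
  sample X: M = 203 kN·m/kg
  sample G: M = 75.0 kN·m/kg
Highest index: sample X.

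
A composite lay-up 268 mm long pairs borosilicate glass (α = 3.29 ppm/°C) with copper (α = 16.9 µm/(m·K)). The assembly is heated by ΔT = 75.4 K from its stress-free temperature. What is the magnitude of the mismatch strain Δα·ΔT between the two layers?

Δα = |3.29 − 16.9|×10⁻⁶/K = 13.6×10⁻⁶/K.
Mismatch strain = Δα·ΔT = 13.6×10⁻⁶ × 75.4 = 1.03×10⁻³.

1.03×10⁻³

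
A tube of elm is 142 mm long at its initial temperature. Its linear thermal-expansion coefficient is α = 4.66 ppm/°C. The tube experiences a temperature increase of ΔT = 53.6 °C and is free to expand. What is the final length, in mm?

ΔL = α·L₀·ΔT = 4.66×10⁻⁶ × 142 mm × 53.60 K = 0.0355 mm.
L = L₀ + ΔL = 142 + 0.0355 = 142.04 mm.

142.04 mm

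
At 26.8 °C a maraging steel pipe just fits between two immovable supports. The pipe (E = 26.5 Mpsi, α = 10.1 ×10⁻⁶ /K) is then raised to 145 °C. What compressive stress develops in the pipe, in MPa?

E = 26.5 Mpsi = 182.7 GPa.
ΔT = 118.2 K. Constrained thermal stress σ = E·α·ΔT = 182.7×10³ MPa × 10.1×10⁻⁶ × 118.2 = 218 MPa (compressive).

218 MPa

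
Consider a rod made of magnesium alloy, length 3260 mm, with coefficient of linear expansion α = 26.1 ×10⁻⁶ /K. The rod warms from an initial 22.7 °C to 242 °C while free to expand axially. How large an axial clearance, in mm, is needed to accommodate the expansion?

ΔT = 242 − 22.7 = 219.3 K.
ΔL = α·L₀·ΔT = 26.1×10⁻⁶ × 3260 mm × 219.3 K = 18.7 mm.

18.7 mm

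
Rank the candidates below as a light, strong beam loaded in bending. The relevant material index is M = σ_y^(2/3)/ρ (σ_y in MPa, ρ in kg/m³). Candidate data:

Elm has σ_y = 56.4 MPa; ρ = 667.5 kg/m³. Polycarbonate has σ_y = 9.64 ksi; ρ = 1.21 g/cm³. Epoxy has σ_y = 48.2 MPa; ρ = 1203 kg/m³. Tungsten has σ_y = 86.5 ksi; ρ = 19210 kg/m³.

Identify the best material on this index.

In SI units:
  elm: σ_y = 56.40 MPa, ρ = 667.5 kg/m³
  polycarbonate: σ_y = 66.47 MPa, ρ = 1210 kg/m³
  epoxy: σ_y = 48.20 MPa, ρ = 1203 kg/m³
  tungsten: σ_y = 596.4 MPa, ρ = 19210 kg/m³
  elm: M = 22.0×10⁻³
  polycarbonate: M = 13.6×10⁻³
  epoxy: M = 11.0×10⁻³
  tungsten: M = 3.69×10⁻³
The maximum is for elm.

elm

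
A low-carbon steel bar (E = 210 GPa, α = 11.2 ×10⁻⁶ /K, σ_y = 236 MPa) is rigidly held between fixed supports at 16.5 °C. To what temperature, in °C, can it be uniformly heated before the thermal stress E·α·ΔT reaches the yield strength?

E·α·ΔT = 236.0 MPa ⇒ ΔT = 236.0 / (210.0×10³ × 11.2×10⁻⁶) = 100.3 K.
T = 16.5 + 100.3 = 116.8 °C.

117 °C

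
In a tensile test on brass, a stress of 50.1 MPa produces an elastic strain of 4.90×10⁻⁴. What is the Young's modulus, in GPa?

E = σ/ε = 50.1 MPa / 4.90×10⁻⁴ = 102200 MPa = 102 GPa.

102 GPa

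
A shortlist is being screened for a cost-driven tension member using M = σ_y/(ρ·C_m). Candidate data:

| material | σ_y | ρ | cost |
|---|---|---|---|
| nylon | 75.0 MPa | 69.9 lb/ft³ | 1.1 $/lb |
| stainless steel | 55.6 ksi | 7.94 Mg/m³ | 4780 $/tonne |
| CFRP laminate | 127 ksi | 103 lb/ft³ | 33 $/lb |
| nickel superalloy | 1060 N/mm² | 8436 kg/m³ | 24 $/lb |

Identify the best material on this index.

nylon

Convert each candidate to consistent units, then evaluate M:
  nylon: σ_y = 75.00 MPa, ρ = 1120 kg/m³, cost = 2.425 $/kg
  stainless steel: σ_y = 383.3 MPa, ρ = 7940 kg/m³, cost = 4.780 $/kg
  CFRP laminate: σ_y = 875.6 MPa, ρ = 1650 kg/m³, cost = 72.75 $/kg
  nickel superalloy: σ_y = 1060 MPa, ρ = 8436 kg/m³, cost = 52.91 $/kg
  nylon: M = 27.6 kN·m per $
  stainless steel: M = 10.1 kN·m per $
  CFRP laminate: M = 7.29 kN·m per $
  nickel superalloy: M = 2.37 kN·m per $
Highest index: nylon.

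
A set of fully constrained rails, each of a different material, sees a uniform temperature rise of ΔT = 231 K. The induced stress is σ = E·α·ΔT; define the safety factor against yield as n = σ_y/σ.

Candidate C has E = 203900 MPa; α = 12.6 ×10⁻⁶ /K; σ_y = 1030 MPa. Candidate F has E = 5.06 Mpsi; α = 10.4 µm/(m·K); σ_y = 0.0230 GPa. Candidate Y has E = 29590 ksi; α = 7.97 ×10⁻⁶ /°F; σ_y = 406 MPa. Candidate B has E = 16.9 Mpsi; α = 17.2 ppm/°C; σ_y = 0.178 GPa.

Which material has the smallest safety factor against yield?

In consistent units (E in GPa, α in ×10⁻⁶/K, σ_y in MPa):
  candidate C: E = 203.9, α = 12.6, σ_y = 1030 → σ = 593 MPa, n = 1.74
  candidate F: E = 34.89, α = 10.4, σ_y = 23.00 → σ = 83.8 MPa, n = 0.274
  candidate Y: E = 204.0, α = 14.3, σ_y = 406.0 → σ = 676 MPa, n = 0.601
  candidate B: E = 116.5, α = 17.2, σ_y = 178.0 → σ = 463 MPa, n = 0.384
Candidate F has the lowest safety factor, n = 0.274.

candidate F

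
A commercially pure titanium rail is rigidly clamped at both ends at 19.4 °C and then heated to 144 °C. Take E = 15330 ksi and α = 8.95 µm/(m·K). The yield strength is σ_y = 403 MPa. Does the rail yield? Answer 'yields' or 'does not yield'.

E = 15330 ksi = 105.7 GPa.
ΔT = 124.6 K. Constrained thermal stress σ = E·α·ΔT = 105.7×10³ MPa × 8.95×10⁻⁶ × 124.6 = 118 MPa (compressive).
Compare to σ_y = 403 MPa: σ < σ_y, so it does not yield.

does not yield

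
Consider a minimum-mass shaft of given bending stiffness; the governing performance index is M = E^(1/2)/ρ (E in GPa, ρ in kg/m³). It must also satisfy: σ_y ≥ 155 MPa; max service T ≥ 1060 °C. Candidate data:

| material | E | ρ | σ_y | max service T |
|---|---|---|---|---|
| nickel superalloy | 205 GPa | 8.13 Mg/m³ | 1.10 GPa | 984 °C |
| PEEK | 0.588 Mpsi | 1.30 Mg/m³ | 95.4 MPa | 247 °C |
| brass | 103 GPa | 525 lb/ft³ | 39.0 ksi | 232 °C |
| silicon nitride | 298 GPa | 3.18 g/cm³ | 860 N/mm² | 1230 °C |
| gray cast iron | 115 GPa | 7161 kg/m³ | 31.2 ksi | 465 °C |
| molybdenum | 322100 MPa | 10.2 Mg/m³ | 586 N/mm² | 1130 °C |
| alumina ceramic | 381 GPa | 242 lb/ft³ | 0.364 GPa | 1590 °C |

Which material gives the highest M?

silicon nitride

Screen on constraints: σ_y ≥ 155 MPa; max service T ≥ 1060 °C. Survivors: silicon nitride, molybdenum, alumina ceramic.
In SI units:
  silicon nitride: E = 298.0 GPa, ρ = 3180 kg/m³
  molybdenum: E = 322.1 GPa, ρ = 10200 kg/m³
  alumina ceramic: E = 381.0 GPa, ρ = 3876 kg/m³
  silicon nitride: M = 5.43×10⁻³
  alumina ceramic: M = 5.04×10⁻³
  molybdenum: M = 1.76×10⁻³
Highest index: silicon nitride.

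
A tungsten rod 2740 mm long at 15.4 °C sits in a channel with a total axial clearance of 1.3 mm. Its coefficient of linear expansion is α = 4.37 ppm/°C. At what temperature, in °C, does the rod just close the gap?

124 °C

α·L₀·ΔT = 1.3 mm ⇒ ΔT = 1.3 / (4.37×10⁻⁶ × 2740.0) = 108.6 K.
T = 15.4 + 108.6 = 124.0 °C.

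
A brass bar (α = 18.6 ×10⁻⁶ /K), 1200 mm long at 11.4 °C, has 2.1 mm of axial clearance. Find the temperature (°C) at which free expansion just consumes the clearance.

α·L₀·ΔT = 2.1 mm ⇒ ΔT = 2.1 / (18.6×10⁻⁶ × 1200.0) = 94.09 K.
T = 11.4 + 94.09 = 105.5 °C.

105 °C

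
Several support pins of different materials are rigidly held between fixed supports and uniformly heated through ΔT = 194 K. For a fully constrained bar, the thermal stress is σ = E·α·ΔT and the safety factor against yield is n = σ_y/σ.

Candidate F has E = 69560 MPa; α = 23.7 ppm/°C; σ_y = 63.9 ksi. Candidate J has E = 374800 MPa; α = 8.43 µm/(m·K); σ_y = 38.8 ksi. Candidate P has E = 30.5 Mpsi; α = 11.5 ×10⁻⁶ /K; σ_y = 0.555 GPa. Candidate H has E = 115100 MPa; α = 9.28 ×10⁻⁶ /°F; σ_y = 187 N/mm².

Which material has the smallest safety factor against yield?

candidate J

Per material, after unit conversion:
  candidate F: E = 69.56, α = 23.7, σ_y = 440.6 → σ = 320 MPa, n = 1.38
  candidate J: E = 374.8, α = 8.43, σ_y = 267.5 → σ = 613 MPa, n = 0.436
  candidate P: E = 210.3, α = 11.5, σ_y = 555.0 → σ = 469 MPa, n = 1.18
  candidate H: E = 115.1, α = 16.7, σ_y = 187.0 → σ = 373 MPa, n = 0.501
The minimum is candidate J at n = 0.436.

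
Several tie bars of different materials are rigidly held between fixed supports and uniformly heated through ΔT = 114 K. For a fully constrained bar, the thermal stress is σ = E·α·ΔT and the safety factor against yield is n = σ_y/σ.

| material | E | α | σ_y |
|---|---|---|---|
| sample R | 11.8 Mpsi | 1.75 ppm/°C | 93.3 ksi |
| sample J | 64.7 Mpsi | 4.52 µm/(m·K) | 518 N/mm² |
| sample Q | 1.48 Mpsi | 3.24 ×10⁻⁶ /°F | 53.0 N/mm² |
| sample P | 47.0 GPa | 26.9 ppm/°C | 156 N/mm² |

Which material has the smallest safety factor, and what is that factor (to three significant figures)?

sample P, n = 1.08

Converting E to GPa, α to ×10⁻⁶/K, σ_y to MPa, then σ and n for each:
  sample R: E = 81.36, α = 1.75, σ_y = 643.3 → σ = 16.2 MPa, n = 39.6
  sample J: E = 446.1, α = 4.52, σ_y = 518.0 → σ = 230 MPa, n = 2.25
  sample Q: E = 10.20, α = 5.83, σ_y = 53.00 → σ = 6.78 MPa, n = 7.81
  sample P: E = 47.00, α = 26.9, σ_y = 156.0 → σ = 144 MPa, n = 1.08
Sample P has the lowest safety factor, n = 1.08.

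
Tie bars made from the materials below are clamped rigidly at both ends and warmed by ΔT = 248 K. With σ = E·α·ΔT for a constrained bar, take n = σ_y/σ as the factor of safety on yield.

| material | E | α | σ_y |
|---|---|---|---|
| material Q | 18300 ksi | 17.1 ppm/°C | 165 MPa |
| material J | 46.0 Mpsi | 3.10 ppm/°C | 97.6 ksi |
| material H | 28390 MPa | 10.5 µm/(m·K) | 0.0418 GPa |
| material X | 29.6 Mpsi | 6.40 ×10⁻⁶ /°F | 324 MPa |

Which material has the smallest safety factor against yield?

material Q

With everything in SI (GPa, ×10⁻⁶/K, MPa):
  material Q: E = 126.2, α = 17.1, σ_y = 165.0 → σ = 535 MPa, n = 0.308
  material J: E = 317.2, α = 3.10, σ_y = 672.9 → σ = 244 MPa, n = 2.76
  material H: E = 28.39, α = 10.5, σ_y = 41.80 → σ = 73.9 MPa, n = 0.565
  material X: E = 204.1, α = 11.5, σ_y = 324.0 → σ = 583 MPa, n = 0.556
Material Q has the lowest safety factor, n = 0.308.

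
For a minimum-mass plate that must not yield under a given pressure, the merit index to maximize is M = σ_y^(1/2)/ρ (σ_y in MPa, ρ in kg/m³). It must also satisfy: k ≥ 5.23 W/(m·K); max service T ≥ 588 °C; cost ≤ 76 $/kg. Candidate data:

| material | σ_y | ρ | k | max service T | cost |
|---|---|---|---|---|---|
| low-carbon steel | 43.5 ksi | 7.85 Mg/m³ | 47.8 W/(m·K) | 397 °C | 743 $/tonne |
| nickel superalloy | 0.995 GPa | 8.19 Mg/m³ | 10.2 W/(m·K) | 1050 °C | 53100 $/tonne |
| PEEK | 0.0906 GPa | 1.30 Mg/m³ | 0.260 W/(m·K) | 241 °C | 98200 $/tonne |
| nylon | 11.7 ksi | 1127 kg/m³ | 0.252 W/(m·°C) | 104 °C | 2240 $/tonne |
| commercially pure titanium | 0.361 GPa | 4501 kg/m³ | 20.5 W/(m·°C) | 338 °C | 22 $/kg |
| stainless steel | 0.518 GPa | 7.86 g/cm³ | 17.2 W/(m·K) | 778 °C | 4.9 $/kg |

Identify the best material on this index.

nickel superalloy

Screen on constraints: k ≥ 5.23 W/(m·K); max service T ≥ 588 °C; cost ≤ 76 $/kg. Survivors: nickel superalloy, stainless steel.
Normalizing units and computing the index:
  nickel superalloy: σ_y = 995.0 MPa, ρ = 8190 kg/m³
  stainless steel: σ_y = 518.0 MPa, ρ = 7860 kg/m³
  nickel superalloy: M = 3.85×10⁻³
  stainless steel: M = 2.90×10⁻³
Nickel superalloy ranks first.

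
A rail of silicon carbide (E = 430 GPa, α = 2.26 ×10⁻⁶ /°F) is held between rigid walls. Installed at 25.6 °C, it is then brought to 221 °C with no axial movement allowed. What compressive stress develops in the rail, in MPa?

α = 2.26×10⁻⁶/°F × 9/5 = 4.07×10⁻⁶/K.
ΔT = 195.4 K. Constrained thermal stress σ = E·α·ΔT = 430.0×10³ MPa × 4.07×10⁻⁶ × 195.4 = 342 MPa (compressive).

342 MPa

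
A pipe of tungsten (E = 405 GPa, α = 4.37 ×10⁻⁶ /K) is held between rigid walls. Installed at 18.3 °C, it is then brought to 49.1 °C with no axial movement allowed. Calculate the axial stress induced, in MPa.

ΔT = 30.80 K. Constrained thermal stress σ = E·α·ΔT = 405.0×10³ MPa × 4.37×10⁻⁶ × 30.80 = 54.5 MPa (compressive).

54.5 MPa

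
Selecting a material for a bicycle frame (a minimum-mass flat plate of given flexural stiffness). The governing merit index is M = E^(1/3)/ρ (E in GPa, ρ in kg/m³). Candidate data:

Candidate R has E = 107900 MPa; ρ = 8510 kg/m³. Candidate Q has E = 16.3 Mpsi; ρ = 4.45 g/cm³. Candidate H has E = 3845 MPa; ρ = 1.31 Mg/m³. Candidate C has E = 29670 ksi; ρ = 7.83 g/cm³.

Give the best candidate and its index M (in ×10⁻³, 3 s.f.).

candidate H, M = 1.20×10⁻³

After converting to SI:
  candidate R: E = 107.9 GPa, ρ = 8510 kg/m³
  candidate Q: E = 112.4 GPa, ρ = 4450 kg/m³
  candidate H: E = 3.845 GPa, ρ = 1310 kg/m³
  candidate C: E = 204.6 GPa, ρ = 7830 kg/m³
  candidate H: M = 1.20×10⁻³
  candidate Q: M = 1.08×10⁻³
  candidate C: M = 0.753×10⁻³
  candidate R: M = 0.559×10⁻³
The maximum is for candidate H.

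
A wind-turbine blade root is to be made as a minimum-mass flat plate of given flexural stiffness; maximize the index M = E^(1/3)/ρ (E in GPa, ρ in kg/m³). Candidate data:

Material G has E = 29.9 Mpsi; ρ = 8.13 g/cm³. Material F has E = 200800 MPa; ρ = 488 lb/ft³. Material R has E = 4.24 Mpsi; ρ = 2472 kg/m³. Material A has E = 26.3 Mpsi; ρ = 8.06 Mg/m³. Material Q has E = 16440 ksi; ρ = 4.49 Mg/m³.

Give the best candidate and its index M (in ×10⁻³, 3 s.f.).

material R, M = 1.25×10⁻³

In SI units:
  material G: E = 206.2 GPa, ρ = 8130 kg/m³
  material F: E = 200.8 GPa, ρ = 7817 kg/m³
  material R: E = 29.23 GPa, ρ = 2472 kg/m³
  material A: E = 181.3 GPa, ρ = 8060 kg/m³
  material Q: E = 113.3 GPa, ρ = 4490 kg/m³
  material R: M = 1.25×10⁻³
  material Q: M = 1.08×10⁻³
  material F: M = 0.749×10⁻³
  material G: M = 0.727×10⁻³
  material A: M = 0.702×10⁻³
The maximum is for material R.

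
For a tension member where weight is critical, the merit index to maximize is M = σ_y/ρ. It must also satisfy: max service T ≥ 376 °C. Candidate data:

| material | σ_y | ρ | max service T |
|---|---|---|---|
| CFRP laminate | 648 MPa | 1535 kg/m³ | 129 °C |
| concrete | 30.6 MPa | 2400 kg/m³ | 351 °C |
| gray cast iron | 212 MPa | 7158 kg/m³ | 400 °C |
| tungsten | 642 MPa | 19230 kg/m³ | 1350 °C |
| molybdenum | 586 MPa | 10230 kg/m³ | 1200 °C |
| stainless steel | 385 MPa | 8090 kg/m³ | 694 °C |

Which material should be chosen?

molybdenum

Screen on constraints: max service T ≥ 376 °C. Survivors: gray cast iron, tungsten, molybdenum, stainless steel.
Computing M directly (units already consistent):
  molybdenum: M = 57.3 kN·m/kg
  stainless steel: M = 47.6 kN·m/kg
  tungsten: M = 33.4 kN·m/kg
  gray cast iron: M = 29.6 kN·m/kg
Molybdenum has the largest M.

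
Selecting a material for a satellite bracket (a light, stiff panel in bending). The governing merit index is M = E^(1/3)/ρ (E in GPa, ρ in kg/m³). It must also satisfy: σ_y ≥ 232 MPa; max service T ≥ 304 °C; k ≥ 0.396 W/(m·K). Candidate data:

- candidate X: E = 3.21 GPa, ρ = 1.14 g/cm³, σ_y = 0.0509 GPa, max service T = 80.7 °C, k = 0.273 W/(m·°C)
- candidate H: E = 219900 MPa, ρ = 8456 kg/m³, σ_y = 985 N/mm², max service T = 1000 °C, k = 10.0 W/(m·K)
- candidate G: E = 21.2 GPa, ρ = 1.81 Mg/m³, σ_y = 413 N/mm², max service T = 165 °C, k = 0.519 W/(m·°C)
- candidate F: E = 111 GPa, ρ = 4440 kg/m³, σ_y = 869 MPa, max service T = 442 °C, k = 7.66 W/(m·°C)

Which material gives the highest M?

Screen on constraints: σ_y ≥ 232 MPa; max service T ≥ 304 °C; k ≥ 0.396 W/(m·K). Survivors: candidate H, candidate F.
After converting to SI:
  candidate H: E = 219.9 GPa, ρ = 8456 kg/m³
  candidate F: E = 111.0 GPa, ρ = 4440 kg/m³
  candidate F: M = 1.08×10⁻³
  candidate H: M = 0.714×10⁻³
The maximum is for candidate F.

candidate F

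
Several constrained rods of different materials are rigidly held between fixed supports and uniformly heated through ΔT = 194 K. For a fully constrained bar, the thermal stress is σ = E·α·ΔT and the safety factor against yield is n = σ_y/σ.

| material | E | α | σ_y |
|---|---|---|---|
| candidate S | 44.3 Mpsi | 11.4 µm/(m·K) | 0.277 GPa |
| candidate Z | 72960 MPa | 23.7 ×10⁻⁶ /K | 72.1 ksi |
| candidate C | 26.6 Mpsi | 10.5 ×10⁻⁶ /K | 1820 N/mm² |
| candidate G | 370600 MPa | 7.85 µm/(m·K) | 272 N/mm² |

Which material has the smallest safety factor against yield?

candidate S

With everything in SI (GPa, ×10⁻⁶/K, MPa):
  candidate S: E = 305.4, α = 11.4, σ_y = 277.0 → σ = 676 MPa, n = 0.410
  candidate Z: E = 72.96, α = 23.7, σ_y = 497.1 → σ = 335 MPa, n = 1.48
  candidate C: E = 183.4, α = 10.5, σ_y = 1820 → σ = 374 MPa, n = 4.87
  candidate G: E = 370.6, α = 7.85, σ_y = 272.0 → σ = 564 MPa, n = 0.482
The minimum is candidate S at n = 0.410.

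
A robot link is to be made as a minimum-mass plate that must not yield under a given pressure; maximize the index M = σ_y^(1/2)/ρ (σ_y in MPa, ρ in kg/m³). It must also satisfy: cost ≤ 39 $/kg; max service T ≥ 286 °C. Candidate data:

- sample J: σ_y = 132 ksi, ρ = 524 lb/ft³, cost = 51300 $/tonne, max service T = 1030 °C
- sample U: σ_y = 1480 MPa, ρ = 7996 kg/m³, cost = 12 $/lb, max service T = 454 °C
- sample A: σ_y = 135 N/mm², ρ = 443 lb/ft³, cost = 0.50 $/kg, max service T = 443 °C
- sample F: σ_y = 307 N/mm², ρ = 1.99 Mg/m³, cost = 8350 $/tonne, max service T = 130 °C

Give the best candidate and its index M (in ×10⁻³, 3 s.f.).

Screen on constraints: cost ≤ 39 $/kg; max service T ≥ 286 °C. Survivors: sample U, sample A.
Convert each candidate to consistent units, then evaluate M:
  sample U: σ_y = 1480 MPa, ρ = 7996 kg/m³
  sample A: σ_y = 135.0 MPa, ρ = 7096 kg/m³
  sample U: M = 4.81×10⁻³
  sample A: M = 1.64×10⁻³
Sample U has the largest M.

sample U, M = 4.81×10⁻³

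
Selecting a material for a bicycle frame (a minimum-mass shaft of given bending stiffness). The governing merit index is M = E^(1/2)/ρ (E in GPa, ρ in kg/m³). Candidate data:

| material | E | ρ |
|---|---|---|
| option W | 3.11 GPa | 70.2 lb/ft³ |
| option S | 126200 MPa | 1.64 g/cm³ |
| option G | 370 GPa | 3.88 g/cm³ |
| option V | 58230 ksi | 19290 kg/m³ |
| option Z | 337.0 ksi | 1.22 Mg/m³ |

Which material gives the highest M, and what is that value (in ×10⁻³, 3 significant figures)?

option S, M = 6.85×10⁻³

In SI units:
  option W: E = 3.110 GPa, ρ = 1124 kg/m³
  option S: E = 126.2 GPa, ρ = 1640 kg/m³
  option G: E = 370.0 GPa, ρ = 3880 kg/m³
  option V: E = 401.5 GPa, ρ = 19290 kg/m³
  option Z: E = 2.324 GPa, ρ = 1220 kg/m³
  option S: M = 6.85×10⁻³
  option G: M = 4.96×10⁻³
  option W: M = 1.57×10⁻³
  option Z: M = 1.25×10⁻³
  option V: M = 1.04×10⁻³
Option S has the largest M.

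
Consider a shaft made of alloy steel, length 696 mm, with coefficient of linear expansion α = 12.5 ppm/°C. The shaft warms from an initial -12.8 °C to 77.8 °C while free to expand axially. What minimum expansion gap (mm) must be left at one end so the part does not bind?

ΔT = 77.8 − (-12.8) = 90.60 K.
ΔL = α·L₀·ΔT = 12.5×10⁻⁶ × 696 mm × 90.60 K = 0.788 mm.

0.788 mm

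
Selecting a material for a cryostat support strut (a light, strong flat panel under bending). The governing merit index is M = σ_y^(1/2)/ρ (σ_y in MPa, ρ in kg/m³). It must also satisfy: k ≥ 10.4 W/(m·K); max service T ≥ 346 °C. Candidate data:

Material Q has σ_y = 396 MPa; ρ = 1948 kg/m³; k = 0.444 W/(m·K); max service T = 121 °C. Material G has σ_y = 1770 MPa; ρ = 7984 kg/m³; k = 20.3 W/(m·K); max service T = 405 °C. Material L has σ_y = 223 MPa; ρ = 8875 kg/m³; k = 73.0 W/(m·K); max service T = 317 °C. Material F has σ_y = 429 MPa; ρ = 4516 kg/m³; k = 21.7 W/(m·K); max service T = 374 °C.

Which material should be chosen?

material G

Screen on constraints: k ≥ 10.4 W/(m·K); max service T ≥ 346 °C. Survivors: material G, material F.
Evaluate M for each candidate:
  material G: M = 5.27×10⁻³
  material F: M = 4.59×10⁻³
Highest index: material G.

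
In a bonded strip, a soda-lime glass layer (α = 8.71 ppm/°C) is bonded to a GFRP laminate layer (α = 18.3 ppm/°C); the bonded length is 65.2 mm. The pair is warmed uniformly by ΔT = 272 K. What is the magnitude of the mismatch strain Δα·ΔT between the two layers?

2.61×10⁻³

Δα = |8.71 − 18.3|×10⁻⁶/K = 9.59×10⁻⁶/K.
Mismatch strain = Δα·ΔT = 9.59×10⁻⁶ × 272.0 = 2.61×10⁻³.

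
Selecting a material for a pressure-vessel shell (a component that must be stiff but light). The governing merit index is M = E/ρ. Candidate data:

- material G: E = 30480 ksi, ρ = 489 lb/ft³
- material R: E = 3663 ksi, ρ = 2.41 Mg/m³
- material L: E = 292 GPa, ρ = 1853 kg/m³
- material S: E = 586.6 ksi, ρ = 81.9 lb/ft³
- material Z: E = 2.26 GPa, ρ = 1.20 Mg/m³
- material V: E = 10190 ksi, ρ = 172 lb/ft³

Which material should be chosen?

Convert each candidate to consistent units, then evaluate M:
  material G: E = 210.2 GPa, ρ = 7833 kg/m³
  material R: E = 25.26 GPa, ρ = 2410 kg/m³
  material L: E = 292.0 GPa, ρ = 1853 kg/m³
  material S: E = 4.044 GPa, ρ = 1312 kg/m³
  material Z: E = 2.260 GPa, ρ = 1200 kg/m³
  material V: E = 70.26 GPa, ρ = 2755 kg/m³
  material L: M = 158 MN·m/kg
  material G: M = 26.8 MN·m/kg
  material V: M = 25.5 MN·m/kg
  material R: M = 10.5 MN·m/kg
  material S: M = 3.08 MN·m/kg
  material Z: M = 1.88 MN·m/kg
Highest index: material L.

material L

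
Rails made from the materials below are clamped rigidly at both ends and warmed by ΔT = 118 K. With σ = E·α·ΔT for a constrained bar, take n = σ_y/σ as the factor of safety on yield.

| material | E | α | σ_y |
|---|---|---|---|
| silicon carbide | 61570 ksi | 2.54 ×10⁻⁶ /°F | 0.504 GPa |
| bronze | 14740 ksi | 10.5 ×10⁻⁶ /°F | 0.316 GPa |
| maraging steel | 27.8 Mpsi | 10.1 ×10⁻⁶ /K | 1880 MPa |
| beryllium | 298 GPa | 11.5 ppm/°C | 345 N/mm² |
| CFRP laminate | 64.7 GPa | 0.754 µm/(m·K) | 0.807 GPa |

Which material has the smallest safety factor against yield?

Converting E to GPa, α to ×10⁻⁶/K, σ_y to MPa, then σ and n for each:
  silicon carbide: E = 424.5, α = 4.57, σ_y = 504.0 → σ = 229 MPa, n = 2.20
  bronze: E = 101.6, α = 18.9, σ_y = 316.0 → σ = 227 MPa, n = 1.39
  maraging steel: E = 191.7, α = 10.1, σ_y = 1880 → σ = 228 MPa, n = 8.23
  beryllium: E = 298.0, α = 11.5, σ_y = 345.0 → σ = 404 MPa, n = 0.853
  CFRP laminate: E = 64.70, α = 0.754, σ_y = 807.0 → σ = 5.76 MPa, n = 140
Beryllium has the lowest safety factor, n = 0.853.

beryllium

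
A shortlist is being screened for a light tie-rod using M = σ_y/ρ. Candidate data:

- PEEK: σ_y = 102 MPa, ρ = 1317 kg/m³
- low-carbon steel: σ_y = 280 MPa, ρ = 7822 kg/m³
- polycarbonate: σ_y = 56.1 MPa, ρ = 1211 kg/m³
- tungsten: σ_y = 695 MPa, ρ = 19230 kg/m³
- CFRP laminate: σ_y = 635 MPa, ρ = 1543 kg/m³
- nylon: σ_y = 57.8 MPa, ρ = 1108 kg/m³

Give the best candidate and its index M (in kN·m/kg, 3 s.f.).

CFRP laminate, M = 412 kN·m/kg

Evaluate M for each candidate:
  CFRP laminate: M = 412 kN·m/kg
  PEEK: M = 77.4 kN·m/kg
  nylon: M = 52.2 kN·m/kg
  polycarbonate: M = 46.3 kN·m/kg
  tungsten: M = 36.1 kN·m/kg
  low-carbon steel: M = 35.8 kN·m/kg
CFRP laminate ranks first.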